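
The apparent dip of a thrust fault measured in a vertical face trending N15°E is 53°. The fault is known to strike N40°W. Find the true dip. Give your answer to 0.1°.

β = acute angle between strike N40°W and section N15°E = 55°.
tan(true dip) = tan 53° / sin 55° = 1.6200
true dip = arctan 1.6200 = 58.31°

58.3°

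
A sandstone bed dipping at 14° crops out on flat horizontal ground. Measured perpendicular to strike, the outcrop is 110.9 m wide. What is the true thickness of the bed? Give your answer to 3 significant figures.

True thickness t = w · sin(dip) = 110.9 × sin 14°
t = 110.9 × 0.2419 = 26.829 m

26.8 m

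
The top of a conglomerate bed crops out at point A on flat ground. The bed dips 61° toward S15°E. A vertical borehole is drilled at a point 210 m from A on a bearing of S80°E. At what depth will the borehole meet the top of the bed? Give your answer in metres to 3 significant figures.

160 m

The hole lies 65° from the dip direction, so the down-dip offset is 210 × cos 65° = 88.75 m.
Depth = down-dip offset × tan(dip) = 88.75 × tan 61° = 88.75 × 1.8040
Depth = 160.11 m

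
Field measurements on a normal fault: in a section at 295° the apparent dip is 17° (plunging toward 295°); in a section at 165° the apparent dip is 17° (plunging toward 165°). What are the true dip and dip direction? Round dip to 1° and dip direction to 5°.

true dip 36°, dip direction 230°

Represent each trace as a vector plunging at its apparent dip toward its trend (east-north-up frame): v₁ = (-0.867, 0.404, -0.292), v₂ = (0.248, -0.924, -0.292).
n = v₁ × v₂ = (-0.388, -0.326, 0.701) (taken with n_z > 0).
Dip δ = arctan(|n_h|/n_z) = arctan(0.507/0.701) = 35.9°.
The horizontal component of n points toward azimuth atan2(n_x, n_y) = 230°, the dip direction.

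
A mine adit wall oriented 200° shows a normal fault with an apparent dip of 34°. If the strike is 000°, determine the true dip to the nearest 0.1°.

The section is 20° from the strike.
tan(true dip) = tan 34° / sin 20° = 1.9721
δ = arctan(1.9721) = 63.11°

63.1°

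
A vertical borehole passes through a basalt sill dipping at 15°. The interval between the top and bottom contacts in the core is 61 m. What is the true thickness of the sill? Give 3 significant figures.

58.9 m

True thickness t = h · cos(dip) = 61 × cos 15°
t = 61 × 0.9659 = 58.921 m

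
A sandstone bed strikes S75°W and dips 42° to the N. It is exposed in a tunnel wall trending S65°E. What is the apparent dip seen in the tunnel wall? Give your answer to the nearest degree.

30°

The section lies 40° from the strike.
tan(apparent dip) = tan 42° · sin 40° = 0.5788
α = arctan(0.5788) = 30.06°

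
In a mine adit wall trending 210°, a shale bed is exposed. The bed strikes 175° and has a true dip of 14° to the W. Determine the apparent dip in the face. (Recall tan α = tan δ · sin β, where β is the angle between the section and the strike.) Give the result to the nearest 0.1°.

8.1°

The section lies 35° from the strike.
tan α = tan 14° × sin 35° = 0.2493 × 0.5736 = 0.1430
apparent dip = arctan 0.1430 = 8.14°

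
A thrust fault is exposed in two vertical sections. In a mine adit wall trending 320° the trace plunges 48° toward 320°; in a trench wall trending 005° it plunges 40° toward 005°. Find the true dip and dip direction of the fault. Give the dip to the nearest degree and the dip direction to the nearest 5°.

Each apparent-dip line lies in the plane. As unit vectors (x east, y north, z up), v₁ plunges 48°→320° and v₂ plunges 40°→005°.
The plane normal is n = v₁ × v₂ ∝ (-0.238, 0.326, 0.362).
Dip δ = arctan(|n_h|/n_z) = arctan(0.403/0.362) = 48.1°.
Dip direction = azimuth of (n_x, n_y) = atan2(-0.238, 0.326) = 324°.

true dip 48°, dip direction 325°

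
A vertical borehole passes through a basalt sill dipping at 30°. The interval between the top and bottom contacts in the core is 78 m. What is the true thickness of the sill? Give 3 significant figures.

True thickness t = h · cos(dip) = 78 × cos 30°
t = 78 × 0.8660 = 67.550 m

67.5 m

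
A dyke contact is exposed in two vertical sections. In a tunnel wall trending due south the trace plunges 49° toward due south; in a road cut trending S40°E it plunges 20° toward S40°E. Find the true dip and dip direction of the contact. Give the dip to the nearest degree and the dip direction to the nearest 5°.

true dip 55°, dip direction 215°

Each apparent-dip line lies in the plane. As unit vectors (x east, y north, z up), v₁ plunges 49°→due south and v₂ plunges 20°→S40°E.
The plane normal is n = v₁ × v₂ ∝ (-0.319, -0.456, 0.396).
True dip = arccos(n_z / |n|) = arccos(0.5802) = 54.5°.
Dip direction = azimuth of (n_x, n_y) = atan2(-0.319, -0.456) = 215°.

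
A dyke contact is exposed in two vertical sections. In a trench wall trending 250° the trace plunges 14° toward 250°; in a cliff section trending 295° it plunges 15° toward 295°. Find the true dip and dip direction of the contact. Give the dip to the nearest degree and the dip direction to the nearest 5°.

true dip 16°, dip direction 275°

Each apparent-dip line lies in the plane. As unit vectors (x east, y north, z up), v₁ plunges 14°→250° and v₂ plunges 15°→295°.
Cross product v₁ × v₂ gives the pole to the plane: n ∝ (-0.185, 0.024, 0.663).
True dip = arccos(n_z / |n|) = arccos(0.9627) = 15.7°.
The horizontal component of n points toward azimuth atan2(n_x, n_y) = 277°, the dip direction.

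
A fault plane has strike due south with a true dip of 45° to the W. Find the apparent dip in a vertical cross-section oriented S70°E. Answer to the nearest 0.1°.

The section lies 70° from the strike.
tan(apparent dip) = tan 45° · sin 70° = 0.9397
apparent dip = arctan 0.9397 = 43.22°

43.2°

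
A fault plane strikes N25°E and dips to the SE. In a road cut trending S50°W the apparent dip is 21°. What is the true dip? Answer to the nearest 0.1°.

The section is 25° from the strike.
tan δ = tan α / sin β = tan 21° / sin 25° = 0.3839 / 0.4226 = 0.9083
true dip = arctan 0.9083 = 42.25°

42.2°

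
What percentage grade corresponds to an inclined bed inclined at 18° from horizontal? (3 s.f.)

grade % = 100 × tan 18° = 100 × 0.3249

32.5%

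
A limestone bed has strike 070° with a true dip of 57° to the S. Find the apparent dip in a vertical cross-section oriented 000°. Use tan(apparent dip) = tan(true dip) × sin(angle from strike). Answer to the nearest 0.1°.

55.4°

The strike is 070° and the section trends 000°; the acute angle between them is β = 70°.
tan α = tan 57° × sin 70° = 1.5399 × 0.9397 = 1.4470
apparent dip = arctan 1.4470 = 55.35°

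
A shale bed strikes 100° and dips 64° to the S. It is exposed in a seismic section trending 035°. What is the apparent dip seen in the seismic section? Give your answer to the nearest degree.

62°

Angle between strike (100°) and section (035°): β = 65°.
tan(apparent dip) = tan 64° · sin 65° = 1.8582
α = arctan(1.8582) = 61.71°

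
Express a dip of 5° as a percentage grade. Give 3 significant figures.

8.75%

grade % = 100 × tan 5° = 100 × 0.0875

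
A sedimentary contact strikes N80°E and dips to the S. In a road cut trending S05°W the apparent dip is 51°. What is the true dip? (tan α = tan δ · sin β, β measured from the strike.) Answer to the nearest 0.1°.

52.0°

β = acute angle between strike N80°E and section S05°W = 75°.
tan(true dip) = tan 51° / sin 75° = 1.2785
δ = arctan(1.2785) = 51.97°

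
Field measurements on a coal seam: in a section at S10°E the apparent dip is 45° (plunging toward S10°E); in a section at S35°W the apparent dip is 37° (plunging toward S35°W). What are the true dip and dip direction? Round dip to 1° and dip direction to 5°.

true dip 45°, dip direction 175°

Represent each trace as a vector plunging at its apparent dip toward its trend (east-north-up frame): v₁ = (0.123, -0.696, -0.707), v₂ = (-0.458, -0.654, -0.602).
Cross product v₁ × v₂ gives the pole to the plane: n ∝ (0.044, -0.398, 0.399).
True dip = arccos(n_z / |n|) = arccos(0.7063) = 45.1°.
The horizontal component of n points toward azimuth atan2(n_x, n_y) = 174°, the dip direction.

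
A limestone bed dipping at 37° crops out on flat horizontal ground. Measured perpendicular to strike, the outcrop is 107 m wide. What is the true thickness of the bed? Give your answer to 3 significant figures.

64.4 m

True thickness t = w · sin(dip) = 107 × sin 37°
t = 107 × 0.6018 = 64.394 m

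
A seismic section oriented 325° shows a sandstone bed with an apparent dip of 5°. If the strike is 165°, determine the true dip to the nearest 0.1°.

14.3°

β = acute angle between strike 165° and section 325° = 20°.
tan(true dip) = tan 5° / sin 20° = 0.2558
δ = arctan(0.2558) = 14.35°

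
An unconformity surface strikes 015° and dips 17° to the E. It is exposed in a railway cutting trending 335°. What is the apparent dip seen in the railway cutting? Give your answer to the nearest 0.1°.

The strike is 015° and the section trends 335°; the acute angle between them is β = 40°.
tan(apparent dip) = tan 17° · sin 40° = 0.1965
apparent dip = arctan 0.1965 = 11.12°

11.1°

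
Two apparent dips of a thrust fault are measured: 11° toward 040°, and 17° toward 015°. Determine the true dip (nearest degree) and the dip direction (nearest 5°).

Each apparent-dip line lies in the plane. As unit vectors (x east, y north, z up), v₁ plunges 11°→040° and v₂ plunges 17°→015°.
n = v₁ × v₂ = (-0.044, 0.137, 0.397) (taken with n_z > 0).
tan δ = √(n_x²+n_y²)/n_z = 0.144/0.397, so δ = 20.0°.
The horizontal component of n points toward azimuth atan2(n_x, n_y) = 342°, the dip direction.

true dip 20°, dip direction 340°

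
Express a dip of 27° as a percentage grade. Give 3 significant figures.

grade % = 100 × tan 27° = 100 × 0.5095

51.0%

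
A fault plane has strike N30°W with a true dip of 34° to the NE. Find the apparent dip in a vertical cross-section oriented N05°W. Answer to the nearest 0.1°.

Angle between strike (N30°W) and section (N05°W): β = 25°.
tan(apparent dip) = tan 34° · sin 25° = 0.2851
α = arctan(0.2851) = 15.91°

15.9°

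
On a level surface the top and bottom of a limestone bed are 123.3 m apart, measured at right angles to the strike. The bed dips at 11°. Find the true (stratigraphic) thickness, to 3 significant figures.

True thickness t = w · sin(dip) = 123.3 × sin 11°
t = 123.3 × 0.1908 = 23.527 m

23.5 m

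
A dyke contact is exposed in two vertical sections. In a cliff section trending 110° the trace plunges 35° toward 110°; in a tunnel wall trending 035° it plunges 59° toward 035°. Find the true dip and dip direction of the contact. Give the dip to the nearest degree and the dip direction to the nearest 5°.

true dip 59°, dip direction 045°

Each apparent-dip line lies in the plane. As unit vectors (x east, y north, z up), v₁ plunges 35°→110° and v₂ plunges 59°→035°.
Cross product v₁ × v₂ gives the pole to the plane: n ∝ (0.482, 0.490, 0.408).
Dip δ = arctan(|n_h|/n_z) = arctan(0.688/0.408) = 59.3°.
Dip direction = atan2(0.482, 0.490) = 45° (azimuth of n's horizontal projection).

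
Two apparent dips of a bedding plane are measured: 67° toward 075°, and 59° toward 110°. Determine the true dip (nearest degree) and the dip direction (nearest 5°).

true dip 67°, dip direction 065°

The two traces are lines in the plane: v₁ = (sin 75°·cos 67°, cos 75°·cos 67°, −sin 67°), v₂ = (sin 110°·cos 59°, cos 110°·cos 59°, −sin 59°).
Cross product v₁ × v₂ gives the pole to the plane: n ∝ (0.249, 0.122, 0.115).
tan δ = √(n_x²+n_y²)/n_z = 0.277/0.115, so δ = 67.4°.
Dip direction = atan2(0.249, 0.122) = 64° (azimuth of n's horizontal projection).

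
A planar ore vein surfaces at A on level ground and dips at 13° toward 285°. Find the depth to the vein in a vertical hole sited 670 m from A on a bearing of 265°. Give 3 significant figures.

The hole lies 20° from the dip direction, so the down-dip offset is 670 × cos 20° = 629.59 m.
Depth = down-dip offset × tan(dip) = 629.59 × tan 13° = 629.59 × 0.2309
Depth = 145.35 m

145 m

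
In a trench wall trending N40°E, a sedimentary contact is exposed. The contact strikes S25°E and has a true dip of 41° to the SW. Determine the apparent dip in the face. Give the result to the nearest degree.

38°

The strike is S25°E and the section trends N40°E; the acute angle between them is β = 65°.
tan(apparent dip) = tan 41° · sin 65° = 0.7878
α = arctan(0.7878) = 38.23°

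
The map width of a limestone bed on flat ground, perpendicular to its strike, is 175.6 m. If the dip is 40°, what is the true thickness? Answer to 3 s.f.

True thickness t = w · sin(dip) = 175.6 × sin 40°
t = 175.6 × 0.6428 = 112.874 m

113 m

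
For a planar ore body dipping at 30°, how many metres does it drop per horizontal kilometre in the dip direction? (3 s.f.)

577 m

drop per km = 1000 × tan 30° = 1000 × 0.5774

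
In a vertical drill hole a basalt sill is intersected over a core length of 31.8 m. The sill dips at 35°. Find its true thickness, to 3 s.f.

26.0 m

True thickness t = h · cos(dip) = 31.8 × cos 35°
t = 31.8 × 0.8192 = 26.049 m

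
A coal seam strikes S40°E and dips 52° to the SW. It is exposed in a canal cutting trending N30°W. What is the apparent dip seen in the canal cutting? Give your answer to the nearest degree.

13°

The strike is S40°E and the section trends N30°W; the acute angle between them is β = 10°.
tan(apparent dip) = tan 52° · sin 10° = 0.2223
α = arctan(0.2223) = 12.53°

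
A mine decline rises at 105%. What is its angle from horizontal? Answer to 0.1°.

tan θ = 105/100 = 1.0500
θ = arctan(1.0500) = 46.40°

46.4°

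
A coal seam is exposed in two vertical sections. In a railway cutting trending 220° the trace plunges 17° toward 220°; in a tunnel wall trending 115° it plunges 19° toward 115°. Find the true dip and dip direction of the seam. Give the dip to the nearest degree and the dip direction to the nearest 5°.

Represent each trace as a vector plunging at its apparent dip toward its trend (east-north-up frame): v₁ = (-0.615, -0.733, -0.292), v₂ = (0.857, -0.400, -0.326).
Cross product v₁ × v₂ gives the pole to the plane: n ∝ (0.122, -0.451, 0.873).
Dip δ = arctan(|n_h|/n_z) = arctan(0.467/0.873) = 28.1°.
Dip direction = atan2(0.122, -0.451) = 165° (azimuth of n's horizontal projection).

true dip 28°, dip direction 165°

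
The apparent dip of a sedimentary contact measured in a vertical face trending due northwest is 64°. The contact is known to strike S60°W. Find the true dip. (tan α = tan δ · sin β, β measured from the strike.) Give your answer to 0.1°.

64.8°

The section is 75° from the strike.
tan δ = tan α / sin β = tan 64° / sin 75° = 2.0503 / 0.9659 = 2.1226
δ = arctan(2.1226) = 64.77°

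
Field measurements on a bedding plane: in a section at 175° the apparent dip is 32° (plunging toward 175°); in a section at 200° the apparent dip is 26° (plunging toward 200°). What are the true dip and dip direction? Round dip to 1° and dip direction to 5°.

true dip 33°, dip direction 160°

Each apparent-dip line lies in the plane. As unit vectors (x east, y north, z up), v₁ plunges 32°→175° and v₂ plunges 26°→200°.
n = v₁ × v₂ = (0.077, -0.195, 0.322) (taken with n_z > 0).
Dip δ = arctan(|n_h|/n_z) = arctan(0.210/0.322) = 33.1°.
Dip direction = atan2(0.077, -0.195) = 158° (azimuth of n's horizontal projection).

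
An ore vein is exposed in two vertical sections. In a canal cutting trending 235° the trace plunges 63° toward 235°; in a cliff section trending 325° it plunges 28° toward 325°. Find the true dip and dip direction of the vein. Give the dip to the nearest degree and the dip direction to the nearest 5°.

true dip 64°, dip direction 250°

The two traces are lines in the plane: v₁ = (sin 235°·cos 63°, cos 235°·cos 63°, −sin 63°), v₂ = (sin 325°·cos 28°, cos 325°·cos 28°, −sin 28°).
Cross product v₁ × v₂ gives the pole to the plane: n ∝ (-0.767, -0.277, 0.401).
Dip δ = arctan(|n_h|/n_z) = arctan(0.815/0.401) = 63.8°.
The horizontal component of n points toward azimuth atan2(n_x, n_y) = 250°, the dip direction.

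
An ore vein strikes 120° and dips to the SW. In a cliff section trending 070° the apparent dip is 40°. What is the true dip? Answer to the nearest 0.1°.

The section is 50° from the strike.
tan δ = tan α / sin β = tan 40° / sin 50° = 0.8391 / 0.7660 = 1.0954
true dip = arctan 1.0954 = 47.61°

47.6°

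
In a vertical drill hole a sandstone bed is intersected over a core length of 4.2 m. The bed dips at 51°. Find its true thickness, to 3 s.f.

True thickness t = h · cos(dip) = 4.2 × cos 51°
t = 4.2 × 0.6293 = 2.643 m

2.64 m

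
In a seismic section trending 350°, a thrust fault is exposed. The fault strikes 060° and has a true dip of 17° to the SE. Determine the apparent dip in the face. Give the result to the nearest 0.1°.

16.0°

The section lies 70° from the strike.
tan(apparent dip) = tan 17° · sin 70° = 0.2873
α = arctan(0.2873) = 16.03°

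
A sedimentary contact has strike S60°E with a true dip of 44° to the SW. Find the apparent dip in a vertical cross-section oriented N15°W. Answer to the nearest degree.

34°

The strike is S60°E and the section trends N15°W; the acute angle between them is β = 45°.
tan α = tan 44° × sin 45° = 0.9657 × 0.7071 = 0.6828
α = arctan(0.6828) = 34.33°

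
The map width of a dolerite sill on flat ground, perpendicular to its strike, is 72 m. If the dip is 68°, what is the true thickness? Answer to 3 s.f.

66.8 m

True thickness t = w · sin(dip) = 72 × sin 68°
t = 72 × 0.9272 = 66.757 m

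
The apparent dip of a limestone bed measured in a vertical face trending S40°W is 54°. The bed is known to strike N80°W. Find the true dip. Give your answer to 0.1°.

57.8°

The section is 60° from the strike.
tan(true dip) = tan 54° / sin 60° = 1.5893
true dip = arctan 1.5893 = 57.82°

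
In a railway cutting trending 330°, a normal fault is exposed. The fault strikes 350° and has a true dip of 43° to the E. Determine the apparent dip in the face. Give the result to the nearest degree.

18°

The section lies 20° from the strike.
tan α = tan 43° × sin 20° = 0.9325 × 0.3420 = 0.3189
α = arctan(0.3189) = 17.69°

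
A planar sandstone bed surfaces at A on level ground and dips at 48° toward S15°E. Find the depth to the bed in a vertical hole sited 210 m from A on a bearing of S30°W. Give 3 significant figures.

The hole lies 45° from the dip direction, so the down-dip offset is 210 × cos 45° = 148.49 m.
Depth = down-dip offset × tan(dip) = 148.49 × tan 48° = 148.49 × 1.1106
Depth = 164.92 m

165 m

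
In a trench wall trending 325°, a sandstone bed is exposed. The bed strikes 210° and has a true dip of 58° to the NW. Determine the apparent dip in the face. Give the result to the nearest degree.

55°

Angle between strike (210°) and section (325°): β = 65°.
tan(apparent dip) = tan 58° · sin 65° = 1.4504
α = arctan(1.4504) = 55.42°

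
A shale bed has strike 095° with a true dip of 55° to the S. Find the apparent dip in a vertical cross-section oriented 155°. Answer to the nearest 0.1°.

51.0°

The section lies 60° from the strike.
tan(apparent dip) = tan 55° · sin 60° = 1.2368
apparent dip = arctan 1.2368 = 51.04°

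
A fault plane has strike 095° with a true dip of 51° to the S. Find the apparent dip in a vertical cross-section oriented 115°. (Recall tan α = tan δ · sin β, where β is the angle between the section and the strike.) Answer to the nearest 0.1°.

22.9°

Angle between strike (095°) and section (115°): β = 20°.
tan α = tan 51° × sin 20° = 1.2349 × 0.3420 = 0.4224
apparent dip = arctan 0.4224 = 22.90°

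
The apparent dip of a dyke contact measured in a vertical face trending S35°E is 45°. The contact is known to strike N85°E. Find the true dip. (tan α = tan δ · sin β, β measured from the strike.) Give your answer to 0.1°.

The section is 60° from the strike.
tan(true dip) = tan 45° / sin 60° = 1.1547
δ = arctan(1.1547) = 49.11°

49.1°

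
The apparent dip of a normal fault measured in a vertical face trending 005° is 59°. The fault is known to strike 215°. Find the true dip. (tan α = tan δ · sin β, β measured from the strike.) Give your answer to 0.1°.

β = acute angle between strike 215° and section 005° = 30°.
tan δ = tan α / sin β = tan 59° / sin 30° = 1.6643 / 0.5000 = 3.3286
true dip = arctan 3.3286 = 73.28°

73.3°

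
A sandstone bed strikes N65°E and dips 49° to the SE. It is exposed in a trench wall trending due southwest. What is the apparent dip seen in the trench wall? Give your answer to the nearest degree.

The section lies 20° from the strike.
tan α = tan 49° × sin 20° = 1.1504 × 0.3420 = 0.3934
apparent dip = arctan 0.3934 = 21.48°

21°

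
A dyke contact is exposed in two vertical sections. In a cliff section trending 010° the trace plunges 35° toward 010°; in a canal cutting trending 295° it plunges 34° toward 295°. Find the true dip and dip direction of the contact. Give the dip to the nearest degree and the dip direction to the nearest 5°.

Each apparent-dip line lies in the plane. As unit vectors (x east, y north, z up), v₁ plunges 35°→010° and v₂ plunges 34°→295°.
n = v₁ × v₂ = (-0.250, 0.511, 0.656) (taken with n_z > 0).
tan δ = √(n_x²+n_y²)/n_z = 0.568/0.656, so δ = 40.9°.
Dip direction = azimuth of (n_x, n_y) = atan2(-0.250, 0.511) = 334°.

true dip 41°, dip direction 335°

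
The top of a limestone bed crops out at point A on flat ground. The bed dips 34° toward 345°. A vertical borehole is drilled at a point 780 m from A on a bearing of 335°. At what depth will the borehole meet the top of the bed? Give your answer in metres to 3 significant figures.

518 m

The hole lies 10° from the dip direction, so the down-dip offset is 780 × cos 10° = 768.15 m.
Depth = down-dip offset × tan(dip) = 768.15 × tan 34° = 768.15 × 0.6745
Depth = 518.12 m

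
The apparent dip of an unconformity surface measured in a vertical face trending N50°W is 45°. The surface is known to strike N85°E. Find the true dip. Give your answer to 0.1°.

54.7°

The section is 45° from the strike.
tan(true dip) = tan 45° / sin 45° = 1.4142
δ = arctan(1.4142) = 54.74°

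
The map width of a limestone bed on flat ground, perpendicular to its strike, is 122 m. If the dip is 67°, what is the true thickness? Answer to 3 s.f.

True thickness t = w · sin(dip) = 122 × sin 67°
t = 122 × 0.9205 = 112.302 m

112 m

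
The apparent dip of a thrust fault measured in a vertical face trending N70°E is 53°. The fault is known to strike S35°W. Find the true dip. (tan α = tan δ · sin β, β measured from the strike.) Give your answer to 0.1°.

β = acute angle between strike S35°W and section N70°E = 35°.
tan(true dip) = tan 53° / sin 35° = 2.3136
true dip = arctan 2.3136 = 66.62°

66.6°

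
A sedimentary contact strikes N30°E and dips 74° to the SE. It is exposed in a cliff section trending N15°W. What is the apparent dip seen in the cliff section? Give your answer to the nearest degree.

68°

The section lies 45° from the strike.
tan(apparent dip) = tan 74° · sin 45° = 2.4660
α = arctan(2.4660) = 67.93°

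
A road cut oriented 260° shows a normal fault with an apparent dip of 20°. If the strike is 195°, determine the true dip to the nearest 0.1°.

The section is 65° from the strike.
tan δ = tan α / sin β = tan 20° / sin 65° = 0.3640 / 0.9063 = 0.4016
δ = arctan(0.4016) = 21.88°

21.9°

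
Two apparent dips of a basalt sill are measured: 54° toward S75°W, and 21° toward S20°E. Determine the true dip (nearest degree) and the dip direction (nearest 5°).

Represent each trace as a vector plunging at its apparent dip toward its trend (east-north-up frame): v₁ = (-0.568, -0.152, -0.809), v₂ = (0.319, -0.877, -0.358).
Cross product v₁ × v₂ gives the pole to the plane: n ∝ (-0.655, -0.462, 0.547).
True dip = arccos(n_z / |n|) = arccos(0.5634) = 55.7°.
Dip direction = atan2(-0.655, -0.462) = 235° (azimuth of n's horizontal projection).

true dip 56°, dip direction 235°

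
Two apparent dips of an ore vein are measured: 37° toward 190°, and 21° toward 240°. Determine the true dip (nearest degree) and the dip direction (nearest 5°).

true dip 37°, dip direction 180°

The two traces are lines in the plane: v₁ = (sin 190°·cos 37°, cos 190°·cos 37°, −sin 37°), v₂ = (sin 240°·cos 21°, cos 240°·cos 21°, −sin 21°).
The plane normal is n = v₁ × v₂ ∝ (-0.001, -0.437, 0.571).
True dip = arccos(n_z / |n|) = arccos(0.7943) = 37.4°.
Dip direction = azimuth of (n_x, n_y) = atan2(-0.001, -0.437) = 180°.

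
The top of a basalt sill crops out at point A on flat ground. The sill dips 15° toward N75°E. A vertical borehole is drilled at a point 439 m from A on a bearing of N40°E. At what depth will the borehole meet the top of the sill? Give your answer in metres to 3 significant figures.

96.4 m

The hole lies 35° from the dip direction, so the down-dip offset is 439 × cos 35° = 359.61 m.
Depth = down-dip offset × tan(dip) = 359.61 × tan 15° = 359.61 × 0.2679
Depth = 96.36 m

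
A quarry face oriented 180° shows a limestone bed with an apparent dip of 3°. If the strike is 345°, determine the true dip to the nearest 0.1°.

The section is 15° from the strike.
tan δ = tan α / sin β = tan 3° / sin 15° = 0.0524 / 0.2588 = 0.2025
true dip = arctan 0.2025 = 11.45°

11.4°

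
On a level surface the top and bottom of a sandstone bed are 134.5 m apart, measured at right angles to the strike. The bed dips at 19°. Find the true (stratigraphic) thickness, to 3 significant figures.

True thickness t = w · sin(dip) = 134.5 × sin 19°
t = 134.5 × 0.3256 = 43.789 m

43.8 m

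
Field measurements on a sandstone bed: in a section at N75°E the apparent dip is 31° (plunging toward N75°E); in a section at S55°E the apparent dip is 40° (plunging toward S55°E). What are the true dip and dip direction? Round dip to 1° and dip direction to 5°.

The two traces are lines in the plane: v₁ = (sin 75°·cos 31°, cos 75°·cos 31°, −sin 31°), v₂ = (sin 125°·cos 40°, cos 125°·cos 40°, −sin 40°).
n = v₁ × v₂ = (0.369, -0.209, 0.503) (taken with n_z > 0).
Dip δ = arctan(|n_h|/n_z) = arctan(0.424/0.503) = 40.1°.
The horizontal component of n points toward azimuth atan2(n_x, n_y) = 120°, the dip direction.

true dip 40°, dip direction 120°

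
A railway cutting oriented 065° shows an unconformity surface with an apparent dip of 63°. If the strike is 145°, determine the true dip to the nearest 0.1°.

β = acute angle between strike 145° and section 065° = 80°.
tan(true dip) = tan 63° / sin 80° = 1.9929
δ = arctan(1.9929) = 63.35°

63.4°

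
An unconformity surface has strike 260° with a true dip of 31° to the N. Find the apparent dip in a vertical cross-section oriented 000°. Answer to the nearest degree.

31°

The strike is 260° and the section trends 000°; the acute angle between them is β = 80°.
tan α = tan 31° × sin 80° = 0.6009 × 0.9848 = 0.5917
α = arctan(0.5917) = 30.61°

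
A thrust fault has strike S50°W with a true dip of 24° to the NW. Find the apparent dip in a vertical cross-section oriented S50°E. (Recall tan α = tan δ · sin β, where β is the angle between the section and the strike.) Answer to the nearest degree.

Angle between strike (S50°W) and section (S50°E): β = 80°.
tan(apparent dip) = tan 24° · sin 80° = 0.4385
α = arctan(0.4385) = 23.68°

24°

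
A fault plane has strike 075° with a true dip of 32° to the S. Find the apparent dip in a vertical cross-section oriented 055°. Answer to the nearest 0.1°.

12.1°

The section lies 20° from the strike.
tan α = tan 32° × sin 20° = 0.6249 × 0.3420 = 0.2137
α = arctan(0.2137) = 12.06°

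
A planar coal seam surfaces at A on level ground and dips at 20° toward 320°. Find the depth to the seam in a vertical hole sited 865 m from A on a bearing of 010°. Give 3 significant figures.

202 m

The hole lies 50° from the dip direction, so the down-dip offset is 865 × cos 50° = 556.01 m.
Depth = down-dip offset × tan(dip) = 556.01 × tan 20° = 556.01 × 0.3640
Depth = 202.37 m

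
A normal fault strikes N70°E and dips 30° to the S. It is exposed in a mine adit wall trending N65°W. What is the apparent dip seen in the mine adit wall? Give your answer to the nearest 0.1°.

22.2°

The strike is N70°E and the section trends N65°W; the acute angle between them is β = 45°.
tan(apparent dip) = tan 30° · sin 45° = 0.4082
apparent dip = arctan 0.4082 = 22.21°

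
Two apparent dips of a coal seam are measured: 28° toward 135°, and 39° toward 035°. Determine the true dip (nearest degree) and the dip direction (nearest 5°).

The two traces are lines in the plane: v₁ = (sin 135°·cos 28°, cos 135°·cos 28°, −sin 28°), v₂ = (sin 35°·cos 39°, cos 35°·cos 39°, −sin 39°).
Cross product v₁ × v₂ gives the pole to the plane: n ∝ (0.692, 0.184, 0.676).
True dip = arccos(n_z / |n|) = arccos(0.6865) = 46.6°.
Dip direction = atan2(0.692, 0.184) = 75° (azimuth of n's horizontal projection).

true dip 47°, dip direction 075°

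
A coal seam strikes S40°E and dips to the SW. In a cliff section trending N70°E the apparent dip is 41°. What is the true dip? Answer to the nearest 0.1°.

The section is 70° from the strike.
tan δ = tan α / sin β = tan 41° / sin 70° = 0.8693 / 0.9397 = 0.9251
true dip = arctan 0.9251 = 42.77°

42.8°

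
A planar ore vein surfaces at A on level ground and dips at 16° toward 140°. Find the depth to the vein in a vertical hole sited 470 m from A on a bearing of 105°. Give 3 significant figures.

The hole lies 35° from the dip direction, so the down-dip offset is 470 × cos 35° = 385.00 m.
Depth = down-dip offset × tan(dip) = 385.00 × tan 16° = 385.00 × 0.2867
Depth = 110.40 m

110 m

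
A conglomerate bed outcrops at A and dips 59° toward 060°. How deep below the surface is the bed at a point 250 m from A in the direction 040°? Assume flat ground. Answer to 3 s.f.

391 m

The hole lies 20° from the dip direction, so the down-dip offset is 250 × cos 20° = 234.92 m.
Depth = down-dip offset × tan(dip) = 234.92 × tan 59° = 234.92 × 1.6643
Depth = 390.98 m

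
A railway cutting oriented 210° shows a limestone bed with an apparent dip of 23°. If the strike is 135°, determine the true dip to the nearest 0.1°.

23.7°

β = acute angle between strike 135° and section 210° = 75°.
tan δ = tan α / sin β = tan 23° / sin 75° = 0.4245 / 0.9659 = 0.4394
δ = arctan(0.4394) = 23.72°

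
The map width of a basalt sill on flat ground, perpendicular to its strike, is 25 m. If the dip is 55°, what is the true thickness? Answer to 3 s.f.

True thickness t = w · sin(dip) = 25 × sin 55°
t = 25 × 0.8192 = 20.479 m

20.5 m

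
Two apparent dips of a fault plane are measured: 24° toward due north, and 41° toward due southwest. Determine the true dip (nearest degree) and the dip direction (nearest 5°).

true dip 60°, dip direction 285°

Represent each trace as a vector plunging at its apparent dip toward its trend (east-north-up frame): v₁ = (0.000, 0.914, -0.407), v₂ = (-0.534, -0.534, -0.656).
Cross product v₁ × v₂ gives the pole to the plane: n ∝ (-0.816, 0.217, 0.488).
tan δ = √(n_x²+n_y²)/n_z = 0.845/0.488, so δ = 60.0°.
The horizontal component of n points toward azimuth atan2(n_x, n_y) = 285°, the dip direction.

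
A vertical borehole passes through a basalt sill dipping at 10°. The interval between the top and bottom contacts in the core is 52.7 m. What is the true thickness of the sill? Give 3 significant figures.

True thickness t = h · cos(dip) = 52.7 × cos 10°
t = 52.7 × 0.9848 = 51.899 m

51.9 m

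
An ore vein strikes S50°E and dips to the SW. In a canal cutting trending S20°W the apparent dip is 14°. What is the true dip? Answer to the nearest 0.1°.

14.9°

The section is 70° from the strike.
tan δ = tan α / sin β = tan 14° / sin 70° = 0.2493 / 0.9397 = 0.2653
δ = arctan(0.2653) = 14.86°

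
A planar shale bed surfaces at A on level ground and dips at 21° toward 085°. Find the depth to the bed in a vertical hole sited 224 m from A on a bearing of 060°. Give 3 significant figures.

The hole lies 25° from the dip direction, so the down-dip offset is 224 × cos 25° = 203.01 m.
Depth = down-dip offset × tan(dip) = 203.01 × tan 21° = 203.01 × 0.3839
Depth = 77.93 m

77.9 m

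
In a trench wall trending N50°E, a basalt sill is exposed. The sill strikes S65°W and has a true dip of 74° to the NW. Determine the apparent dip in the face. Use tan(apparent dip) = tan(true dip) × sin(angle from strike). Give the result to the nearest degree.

42°

Angle between strike (S65°W) and section (N50°E): β = 15°.
tan α = tan 74° × sin 15° = 3.4874 × 0.2588 = 0.9026
apparent dip = arctan 0.9026 = 42.07°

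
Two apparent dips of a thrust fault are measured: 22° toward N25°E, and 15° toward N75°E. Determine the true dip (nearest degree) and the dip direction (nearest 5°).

Each apparent-dip line lies in the plane. As unit vectors (x east, y north, z up), v₁ plunges 22°→N25°E and v₂ plunges 15°→N75°E.
The plane normal is n = v₁ × v₂ ∝ (0.124, 0.248, 0.686).
True dip = arccos(n_z / |n|) = arccos(0.9271) = 22.0°.
The horizontal component of n points toward azimuth atan2(n_x, n_y) = 27°, the dip direction.

true dip 22°, dip direction 025°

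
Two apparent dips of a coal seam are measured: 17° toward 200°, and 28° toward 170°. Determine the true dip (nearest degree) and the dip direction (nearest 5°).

true dip 32°, dip direction 140°

The two traces are lines in the plane: v₁ = (sin 200°·cos 17°, cos 200°·cos 17°, −sin 17°), v₂ = (sin 170°·cos 28°, cos 170°·cos 28°, −sin 28°).
Cross product v₁ × v₂ gives the pole to the plane: n ∝ (0.168, -0.198, 0.422).
tan δ = √(n_x²+n_y²)/n_z = 0.260/0.422, so δ = 31.6°.
Dip direction = azimuth of (n_x, n_y) = atan2(0.168, -0.198) = 140°.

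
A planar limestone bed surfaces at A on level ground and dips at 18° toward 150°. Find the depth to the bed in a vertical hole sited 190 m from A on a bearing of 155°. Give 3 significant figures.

The hole lies 5° from the dip direction, so the down-dip offset is 190 × cos 5° = 189.28 m.
Depth = down-dip offset × tan(dip) = 189.28 × tan 18° = 189.28 × 0.3249
Depth = 61.50 m

61.5 m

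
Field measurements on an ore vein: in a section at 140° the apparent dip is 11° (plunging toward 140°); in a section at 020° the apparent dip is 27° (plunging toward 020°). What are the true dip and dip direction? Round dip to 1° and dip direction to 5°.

The two traces are lines in the plane: v₁ = (sin 140°·cos 11°, cos 140°·cos 11°, −sin 11°), v₂ = (sin 20°·cos 27°, cos 20°·cos 27°, −sin 27°).
The plane normal is n = v₁ × v₂ ∝ (0.501, 0.228, 0.757).
tan δ = √(n_x²+n_y²)/n_z = 0.551/0.757, so δ = 36.0°.
The horizontal component of n points toward azimuth atan2(n_x, n_y) = 66°, the dip direction.

true dip 36°, dip direction 065°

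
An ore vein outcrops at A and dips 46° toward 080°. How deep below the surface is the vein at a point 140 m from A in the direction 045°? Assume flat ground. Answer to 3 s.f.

119 m

The hole lies 35° from the dip direction, so the down-dip offset is 140 × cos 35° = 114.68 m.
Depth = down-dip offset × tan(dip) = 114.68 × tan 46° = 114.68 × 1.0355
Depth = 118.76 m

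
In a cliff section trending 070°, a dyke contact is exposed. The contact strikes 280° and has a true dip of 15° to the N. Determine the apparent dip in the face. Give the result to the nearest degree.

8°

The strike is 280° and the section trends 070°; the acute angle between them is β = 30°.
tan α = tan 15° × sin 30° = 0.2679 × 0.5000 = 0.1340
α = arctan(0.1340) = 7.63°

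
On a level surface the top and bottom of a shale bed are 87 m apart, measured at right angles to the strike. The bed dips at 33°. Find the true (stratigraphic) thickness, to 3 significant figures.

True thickness t = w · sin(dip) = 87 × sin 33°
t = 87 × 0.5446 = 47.384 m

47.4 m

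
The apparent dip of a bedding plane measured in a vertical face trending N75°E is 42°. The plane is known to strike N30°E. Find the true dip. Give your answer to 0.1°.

51.9°

The section is 45° from the strike.
tan(true dip) = tan 42° / sin 45° = 1.2734
δ = arctan(1.2734) = 51.86°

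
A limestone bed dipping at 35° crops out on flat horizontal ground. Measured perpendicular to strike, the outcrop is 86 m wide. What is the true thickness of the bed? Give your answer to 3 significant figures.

49.3 m

True thickness t = w · sin(dip) = 86 × sin 35°
t = 86 × 0.5736 = 49.328 m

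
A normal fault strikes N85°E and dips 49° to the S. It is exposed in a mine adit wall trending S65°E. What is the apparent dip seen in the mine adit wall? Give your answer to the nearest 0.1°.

The strike is N85°E and the section trends S65°E; the acute angle between them is β = 30°.
tan α = tan 49° × sin 30° = 1.1504 × 0.5000 = 0.5752
α = arctan(0.5752) = 29.91°

29.9°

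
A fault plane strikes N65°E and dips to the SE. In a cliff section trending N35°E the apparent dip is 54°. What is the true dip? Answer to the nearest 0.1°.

70.0°

The section is 30° from the strike.
tan(true dip) = tan 54° / sin 30° = 2.7528
true dip = arctan 2.7528 = 70.04°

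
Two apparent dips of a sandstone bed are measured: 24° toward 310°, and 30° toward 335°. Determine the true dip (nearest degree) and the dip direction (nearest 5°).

true dip 31°, dip direction 355°

Represent each trace as a vector plunging at its apparent dip toward its trend (east-north-up frame): v₁ = (-0.700, 0.587, -0.407), v₂ = (-0.366, 0.785, -0.500).
The plane normal is n = v₁ × v₂ ∝ (-0.026, 0.201, 0.334).
Dip δ = arctan(|n_h|/n_z) = arctan(0.203/0.334) = 31.2°.
Dip direction = atan2(-0.026, 0.201) = 353° (azimuth of n's horizontal projection).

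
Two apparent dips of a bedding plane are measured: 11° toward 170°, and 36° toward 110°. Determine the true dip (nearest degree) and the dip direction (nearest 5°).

true dip 37°, dip direction 095°

Each apparent-dip line lies in the plane. As unit vectors (x east, y north, z up), v₁ plunges 11°→170° and v₂ plunges 36°→110°.
n = v₁ × v₂ = (0.515, -0.045, 0.688) (taken with n_z > 0).
Dip δ = arctan(|n_h|/n_z) = arctan(0.517/0.688) = 37.0°.
The horizontal component of n points toward azimuth atan2(n_x, n_y) = 95°, the dip direction.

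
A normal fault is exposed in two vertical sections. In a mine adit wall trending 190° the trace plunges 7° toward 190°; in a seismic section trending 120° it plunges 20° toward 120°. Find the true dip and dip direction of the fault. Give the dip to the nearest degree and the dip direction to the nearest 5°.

Each apparent-dip line lies in the plane. As unit vectors (x east, y north, z up), v₁ plunges 7°→190° and v₂ plunges 20°→120°.
The plane normal is n = v₁ × v₂ ∝ (0.277, -0.158, 0.876).
Dip δ = arctan(|n_h|/n_z) = arctan(0.319/0.876) = 20.0°.
Dip direction = atan2(0.277, -0.158) = 120° (azimuth of n's horizontal projection).

true dip 20°, dip direction 120°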